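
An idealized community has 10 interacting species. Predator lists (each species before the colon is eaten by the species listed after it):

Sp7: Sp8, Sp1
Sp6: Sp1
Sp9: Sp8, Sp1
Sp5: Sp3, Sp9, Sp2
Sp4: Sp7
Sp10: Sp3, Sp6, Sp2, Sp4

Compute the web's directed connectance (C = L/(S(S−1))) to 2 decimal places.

The web has S = 10 species and L = 13 feeding links.
C = L / (S(S−1)) = 13 / 90 = 0.1444 ≈ 0.14.

C = 0.14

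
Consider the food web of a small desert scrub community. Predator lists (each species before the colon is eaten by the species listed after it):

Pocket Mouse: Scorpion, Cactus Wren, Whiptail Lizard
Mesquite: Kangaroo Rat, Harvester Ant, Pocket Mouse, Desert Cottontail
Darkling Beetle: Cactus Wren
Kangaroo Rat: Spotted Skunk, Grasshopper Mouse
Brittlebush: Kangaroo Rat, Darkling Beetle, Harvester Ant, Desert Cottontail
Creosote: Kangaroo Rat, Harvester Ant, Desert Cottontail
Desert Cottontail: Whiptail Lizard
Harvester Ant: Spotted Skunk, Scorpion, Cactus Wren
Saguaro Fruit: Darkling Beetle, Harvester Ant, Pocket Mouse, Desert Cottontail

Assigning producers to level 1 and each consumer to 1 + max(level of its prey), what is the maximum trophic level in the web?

3

Producers (level 1): Saguaro Fruit, Brittlebush, Creosote, Mesquite.
Brittlebush → Kangaroo Rat → Spotted Skunk gives Spotted Skunk level 3.
No species has a prey at level 3, so no species reaches level 4.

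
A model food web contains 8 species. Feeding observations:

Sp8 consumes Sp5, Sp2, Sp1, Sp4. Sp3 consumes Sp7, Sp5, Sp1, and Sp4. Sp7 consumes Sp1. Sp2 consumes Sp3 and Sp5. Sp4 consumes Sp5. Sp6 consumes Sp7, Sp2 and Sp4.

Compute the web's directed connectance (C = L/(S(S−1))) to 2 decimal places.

The web has S = 8 species and L = 15 feeding links.
C = L / (S(S−1)) = 15 / 56 = 0.2679 ≈ 0.27.

C = 0.27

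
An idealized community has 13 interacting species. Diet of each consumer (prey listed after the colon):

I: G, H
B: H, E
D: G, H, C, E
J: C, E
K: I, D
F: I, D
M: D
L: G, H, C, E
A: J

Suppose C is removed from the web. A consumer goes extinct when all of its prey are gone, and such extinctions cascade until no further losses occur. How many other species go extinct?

Remove C.
Every predator of it retains at least one other prey: J still has E; L still has G, H, E; D still has G, H, E.
No consumer loses all prey, so no secondary extinctions occur.

0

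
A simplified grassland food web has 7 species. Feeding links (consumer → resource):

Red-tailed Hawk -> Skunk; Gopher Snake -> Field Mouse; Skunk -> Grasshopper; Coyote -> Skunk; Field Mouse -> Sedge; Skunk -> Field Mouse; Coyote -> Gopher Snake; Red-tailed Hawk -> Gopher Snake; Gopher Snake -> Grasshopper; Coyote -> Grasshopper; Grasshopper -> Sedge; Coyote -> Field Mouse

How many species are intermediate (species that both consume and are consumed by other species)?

4

Intermediate species (has both prey and predators): Field Mouse, Grasshopper, Gopher Snake, Skunk.
Count: 4.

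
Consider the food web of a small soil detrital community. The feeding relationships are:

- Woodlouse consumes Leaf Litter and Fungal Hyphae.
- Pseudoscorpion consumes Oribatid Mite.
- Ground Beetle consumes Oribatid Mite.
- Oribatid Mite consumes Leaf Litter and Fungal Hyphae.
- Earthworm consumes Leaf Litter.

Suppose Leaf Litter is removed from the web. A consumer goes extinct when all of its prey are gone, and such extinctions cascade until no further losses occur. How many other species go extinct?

Remove Leaf Litter.
Round 1: Earthworm (all prey gone) → extinct.
No further losses. Total secondary extinctions: 1.

1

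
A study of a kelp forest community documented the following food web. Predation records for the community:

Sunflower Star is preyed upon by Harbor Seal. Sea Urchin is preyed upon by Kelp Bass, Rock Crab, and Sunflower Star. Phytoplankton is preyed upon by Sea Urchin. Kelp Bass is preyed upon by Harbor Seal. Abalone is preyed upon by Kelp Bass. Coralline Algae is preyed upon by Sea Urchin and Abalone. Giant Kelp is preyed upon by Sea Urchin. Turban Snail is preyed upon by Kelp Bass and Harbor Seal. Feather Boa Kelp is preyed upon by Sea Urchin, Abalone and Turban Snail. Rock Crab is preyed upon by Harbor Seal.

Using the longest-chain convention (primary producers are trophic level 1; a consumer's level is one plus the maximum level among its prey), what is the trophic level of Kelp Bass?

Feather Boa Kelp is a producer → level 1.
Turban Snail eats Feather Boa Kelp → level 2.
Kelp Bass eats Turban Snail (level 2); other prey at levels: Sea Urchin 2, Abalone 2 → level 3.

Trophic level 3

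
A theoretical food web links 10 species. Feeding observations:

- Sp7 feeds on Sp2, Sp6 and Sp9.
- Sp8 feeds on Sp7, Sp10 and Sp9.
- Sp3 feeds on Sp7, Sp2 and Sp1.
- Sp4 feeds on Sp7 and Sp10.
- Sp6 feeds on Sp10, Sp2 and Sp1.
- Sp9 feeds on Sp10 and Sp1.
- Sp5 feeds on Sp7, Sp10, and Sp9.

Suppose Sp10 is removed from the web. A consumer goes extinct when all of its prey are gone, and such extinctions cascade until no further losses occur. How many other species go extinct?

0

Remove Sp10.
Every predator of it retains at least one other prey: Sp6 still has Sp2, Sp1; Sp9 still has Sp1; Sp5 still has Sp9, Sp7; Sp8 still has Sp9, Sp7; Sp4 still has Sp7.
No consumer loses all prey, so no secondary extinctions occur.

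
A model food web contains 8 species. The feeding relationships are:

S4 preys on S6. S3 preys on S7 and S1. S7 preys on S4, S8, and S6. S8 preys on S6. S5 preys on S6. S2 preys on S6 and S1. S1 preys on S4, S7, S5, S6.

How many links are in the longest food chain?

One longest chain: S6 → S8 → S7 → S1 → S2.
It has 5 species and 4 links.

4 links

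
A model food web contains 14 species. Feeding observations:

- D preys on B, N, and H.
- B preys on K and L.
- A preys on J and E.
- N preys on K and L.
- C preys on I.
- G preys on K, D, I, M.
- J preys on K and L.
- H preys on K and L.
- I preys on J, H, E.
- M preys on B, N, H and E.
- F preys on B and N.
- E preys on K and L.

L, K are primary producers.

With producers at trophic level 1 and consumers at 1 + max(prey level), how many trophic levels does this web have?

4

Producers (level 1): L, K.
L → H → I → C gives C level 4.
No species has a prey at level 4, so no species reaches level 5.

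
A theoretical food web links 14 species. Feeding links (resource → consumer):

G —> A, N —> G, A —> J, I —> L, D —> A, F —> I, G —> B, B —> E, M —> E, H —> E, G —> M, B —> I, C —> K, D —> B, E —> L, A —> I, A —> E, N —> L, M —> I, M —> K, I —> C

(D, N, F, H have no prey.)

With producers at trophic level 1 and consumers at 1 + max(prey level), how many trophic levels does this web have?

6

Producers (level 1): D, N, F, H.
N → G → M → I → C → K gives K level 6.
No species has a prey at level 6, so no species reaches level 7.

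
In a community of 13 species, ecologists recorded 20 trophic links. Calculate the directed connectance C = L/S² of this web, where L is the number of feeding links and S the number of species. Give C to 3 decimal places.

The web has S = 13 species and L = 20 feeding links.
C = L / S² = 20 / 169 = 0.1183 ≈ 0.118.

C = 0.118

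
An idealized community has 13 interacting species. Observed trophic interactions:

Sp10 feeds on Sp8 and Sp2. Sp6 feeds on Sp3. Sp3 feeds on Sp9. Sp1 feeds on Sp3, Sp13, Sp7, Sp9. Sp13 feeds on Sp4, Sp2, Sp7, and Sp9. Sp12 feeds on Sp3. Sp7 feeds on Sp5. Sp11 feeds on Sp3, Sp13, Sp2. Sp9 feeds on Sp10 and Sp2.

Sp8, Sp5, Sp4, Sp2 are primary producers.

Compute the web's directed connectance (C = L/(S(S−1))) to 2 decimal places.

C = 0.12

The web has S = 13 species and L = 19 feeding links.
C = L / (S(S−1)) = 19 / 156 = 0.1218 ≈ 0.12.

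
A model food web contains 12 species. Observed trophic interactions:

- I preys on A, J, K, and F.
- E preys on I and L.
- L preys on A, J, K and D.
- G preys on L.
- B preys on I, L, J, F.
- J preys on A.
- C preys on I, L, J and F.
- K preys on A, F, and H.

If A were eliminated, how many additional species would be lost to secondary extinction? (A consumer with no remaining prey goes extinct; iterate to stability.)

1

Remove A.
Round 1: J (all prey gone) → extinct.
No further losses. Total secondary extinctions: 1.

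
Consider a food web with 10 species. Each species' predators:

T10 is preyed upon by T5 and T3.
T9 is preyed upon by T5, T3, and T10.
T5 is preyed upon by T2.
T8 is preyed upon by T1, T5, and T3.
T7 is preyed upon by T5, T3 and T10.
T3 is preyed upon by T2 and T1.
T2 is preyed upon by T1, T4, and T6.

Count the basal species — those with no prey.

3

Basal species (no prey listed): T8, T9, T7.
Count: 3.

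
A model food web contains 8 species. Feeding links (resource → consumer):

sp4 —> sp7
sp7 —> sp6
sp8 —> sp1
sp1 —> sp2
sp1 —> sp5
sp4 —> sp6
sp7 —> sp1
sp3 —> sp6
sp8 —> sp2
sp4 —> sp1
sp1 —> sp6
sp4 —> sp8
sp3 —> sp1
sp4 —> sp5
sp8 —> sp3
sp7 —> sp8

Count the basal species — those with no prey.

Basal species (no prey listed): sp4.
Count: 1.

1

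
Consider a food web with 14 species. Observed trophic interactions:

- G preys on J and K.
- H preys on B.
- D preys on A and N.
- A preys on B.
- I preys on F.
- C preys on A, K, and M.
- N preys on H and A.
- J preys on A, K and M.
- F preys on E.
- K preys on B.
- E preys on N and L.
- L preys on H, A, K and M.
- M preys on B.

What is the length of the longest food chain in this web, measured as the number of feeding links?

5 links

One longest chain: B → A → L → E → F → I.
It has 6 species and 5 links.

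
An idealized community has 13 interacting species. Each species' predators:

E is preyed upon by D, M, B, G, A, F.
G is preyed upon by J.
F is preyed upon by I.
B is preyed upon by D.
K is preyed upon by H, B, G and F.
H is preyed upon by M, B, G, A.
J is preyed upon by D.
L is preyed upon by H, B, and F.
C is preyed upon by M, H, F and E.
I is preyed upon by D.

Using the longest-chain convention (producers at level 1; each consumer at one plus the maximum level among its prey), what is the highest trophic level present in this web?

Producers (level 1): C, K, L.
C → E → F → I → D gives D level 5.
No species has a prey at level 5, so no species reaches level 6.

5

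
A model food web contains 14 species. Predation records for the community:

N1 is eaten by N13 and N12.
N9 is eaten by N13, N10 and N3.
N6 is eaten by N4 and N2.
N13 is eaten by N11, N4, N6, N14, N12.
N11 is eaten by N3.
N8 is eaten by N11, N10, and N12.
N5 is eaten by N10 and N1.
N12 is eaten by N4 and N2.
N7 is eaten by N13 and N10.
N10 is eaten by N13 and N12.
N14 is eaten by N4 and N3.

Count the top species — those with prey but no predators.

3

Top species (has prey, but nothing eats it): N2, N3, N4.
Count: 3.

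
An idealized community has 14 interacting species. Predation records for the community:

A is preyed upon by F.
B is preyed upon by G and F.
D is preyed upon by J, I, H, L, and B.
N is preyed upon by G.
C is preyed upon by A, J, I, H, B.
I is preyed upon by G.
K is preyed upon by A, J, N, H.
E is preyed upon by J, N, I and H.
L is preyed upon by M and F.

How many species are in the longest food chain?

3 species

One longest chain: D → L → F.
It has 3 species and 2 links.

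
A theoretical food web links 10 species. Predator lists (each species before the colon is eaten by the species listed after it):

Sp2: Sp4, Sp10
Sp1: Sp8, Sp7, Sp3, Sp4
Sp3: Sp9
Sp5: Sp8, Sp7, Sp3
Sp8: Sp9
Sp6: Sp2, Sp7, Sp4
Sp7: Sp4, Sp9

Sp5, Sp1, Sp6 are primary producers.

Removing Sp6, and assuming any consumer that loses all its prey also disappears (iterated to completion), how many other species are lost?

2

Remove Sp6.
Round 1: Sp2 (all prey gone) → extinct.
Round 2: Sp10 (all prey gone) → extinct.
No further losses. Total secondary extinctions: 2.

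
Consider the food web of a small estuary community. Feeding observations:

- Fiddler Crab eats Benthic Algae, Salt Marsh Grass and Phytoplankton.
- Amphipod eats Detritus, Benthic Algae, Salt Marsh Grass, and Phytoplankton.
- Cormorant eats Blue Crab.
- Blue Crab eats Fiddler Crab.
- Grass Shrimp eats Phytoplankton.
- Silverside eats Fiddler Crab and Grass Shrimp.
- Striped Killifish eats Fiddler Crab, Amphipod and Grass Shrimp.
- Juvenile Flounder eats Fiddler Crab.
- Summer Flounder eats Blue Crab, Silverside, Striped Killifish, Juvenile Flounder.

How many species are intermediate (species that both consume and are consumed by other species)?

Intermediate species (has both prey and predators): Grass Shrimp, Fiddler Crab, Amphipod, Blue Crab, Silverside, Juvenile Flounder, Striped Killifish.
Count: 7.

7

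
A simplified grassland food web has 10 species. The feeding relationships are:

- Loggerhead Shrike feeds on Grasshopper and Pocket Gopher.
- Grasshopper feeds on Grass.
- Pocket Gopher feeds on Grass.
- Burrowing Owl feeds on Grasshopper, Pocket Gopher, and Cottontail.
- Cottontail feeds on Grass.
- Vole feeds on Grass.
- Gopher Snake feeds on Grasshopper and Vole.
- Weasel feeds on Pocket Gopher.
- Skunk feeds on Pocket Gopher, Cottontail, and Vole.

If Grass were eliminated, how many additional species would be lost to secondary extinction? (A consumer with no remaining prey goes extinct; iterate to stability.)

Remove Grass.
Round 1: Vole (all prey gone), Pocket Gopher (all prey gone), Grasshopper (all prey gone), Cottontail (all prey gone) → extinct.
Round 2: Gopher Snake (all prey gone), Skunk (all prey gone), Weasel (all prey gone), Loggerhead Shrike (all prey gone), Burrowing Owl (all prey gone) → extinct.
No further losses. Total secondary extinctions: 9.

9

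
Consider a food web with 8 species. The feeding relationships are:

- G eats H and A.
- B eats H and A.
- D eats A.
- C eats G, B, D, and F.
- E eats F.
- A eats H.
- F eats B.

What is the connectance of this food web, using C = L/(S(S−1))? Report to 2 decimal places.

C = 0.21

The web has S = 8 species and L = 12 feeding links.
C = L / (S(S−1)) = 12 / 56 = 0.2143 ≈ 0.21.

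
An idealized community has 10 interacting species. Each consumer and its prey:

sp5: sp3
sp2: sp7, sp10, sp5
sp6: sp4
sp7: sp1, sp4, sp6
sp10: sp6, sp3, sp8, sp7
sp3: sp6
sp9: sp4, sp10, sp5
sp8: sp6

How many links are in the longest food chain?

4 links

One longest chain: sp4 → sp6 → sp3 → sp10 → sp2.
It has 5 species and 4 links.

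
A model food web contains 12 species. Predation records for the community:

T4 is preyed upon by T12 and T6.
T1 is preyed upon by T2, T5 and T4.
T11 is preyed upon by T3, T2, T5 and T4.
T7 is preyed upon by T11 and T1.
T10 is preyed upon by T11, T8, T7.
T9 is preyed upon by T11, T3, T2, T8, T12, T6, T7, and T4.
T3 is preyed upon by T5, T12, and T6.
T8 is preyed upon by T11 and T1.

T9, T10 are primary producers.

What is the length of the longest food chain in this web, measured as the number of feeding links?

One longest chain: T9 → T8 → T11 → T3 → T5.
It has 5 species and 4 links.

4 links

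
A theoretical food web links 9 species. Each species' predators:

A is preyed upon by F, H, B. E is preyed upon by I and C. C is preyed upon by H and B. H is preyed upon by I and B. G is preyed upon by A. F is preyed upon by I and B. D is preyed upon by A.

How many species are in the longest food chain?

4 species

One longest chain: D → A → F → B.
It has 4 species and 3 links.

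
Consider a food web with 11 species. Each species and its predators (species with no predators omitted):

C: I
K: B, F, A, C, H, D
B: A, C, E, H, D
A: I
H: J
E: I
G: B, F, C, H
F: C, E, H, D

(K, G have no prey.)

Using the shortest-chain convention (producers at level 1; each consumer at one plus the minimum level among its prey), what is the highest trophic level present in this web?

Producers (level 1): K, G.
Following each consumer down to its lowest-level prey: K → B → E (levels 1 through 3).
All prey of E (B 2, F 2) are at level 2 or above, so E is at level 1 + 2 = 3.
Every consumer has at least one prey at level 2 or below, so none exceeds level 3.

3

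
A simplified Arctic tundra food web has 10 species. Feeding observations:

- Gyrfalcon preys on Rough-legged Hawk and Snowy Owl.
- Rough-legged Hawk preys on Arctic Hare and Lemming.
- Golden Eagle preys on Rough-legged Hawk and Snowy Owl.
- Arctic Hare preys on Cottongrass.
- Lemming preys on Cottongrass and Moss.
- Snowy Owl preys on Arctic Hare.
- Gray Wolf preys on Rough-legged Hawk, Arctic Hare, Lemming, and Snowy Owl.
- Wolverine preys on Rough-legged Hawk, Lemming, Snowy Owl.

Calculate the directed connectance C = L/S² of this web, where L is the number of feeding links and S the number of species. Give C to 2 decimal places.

The web has S = 10 species and L = 17 feeding links.
C = L / S² = 17 / 100 = 0.1700 ≈ 0.17.

C = 0.17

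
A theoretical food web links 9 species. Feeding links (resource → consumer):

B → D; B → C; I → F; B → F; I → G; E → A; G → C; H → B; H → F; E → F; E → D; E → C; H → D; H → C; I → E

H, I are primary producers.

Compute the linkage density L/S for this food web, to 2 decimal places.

L/S = 1.67

There are L = 15 links among S = 9 species.
L/S = 15/9 = 1.6667 ≈ 1.67.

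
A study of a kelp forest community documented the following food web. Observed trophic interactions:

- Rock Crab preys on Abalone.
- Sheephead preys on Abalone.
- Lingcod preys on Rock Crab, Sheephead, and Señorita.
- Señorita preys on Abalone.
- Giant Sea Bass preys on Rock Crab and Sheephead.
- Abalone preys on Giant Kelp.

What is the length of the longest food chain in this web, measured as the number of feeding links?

One longest chain: Giant Kelp → Abalone → Señorita → Lingcod.
It has 4 species and 3 links.

3 links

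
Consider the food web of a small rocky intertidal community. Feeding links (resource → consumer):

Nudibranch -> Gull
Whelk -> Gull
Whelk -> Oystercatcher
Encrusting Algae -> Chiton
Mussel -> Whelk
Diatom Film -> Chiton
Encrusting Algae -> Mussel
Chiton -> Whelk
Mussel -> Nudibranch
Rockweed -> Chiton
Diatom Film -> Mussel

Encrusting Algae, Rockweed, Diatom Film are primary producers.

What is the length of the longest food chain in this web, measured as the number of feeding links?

3 links

One longest chain: Encrusting Algae → Mussel → Nudibranch → Gull.
It has 4 species and 3 links.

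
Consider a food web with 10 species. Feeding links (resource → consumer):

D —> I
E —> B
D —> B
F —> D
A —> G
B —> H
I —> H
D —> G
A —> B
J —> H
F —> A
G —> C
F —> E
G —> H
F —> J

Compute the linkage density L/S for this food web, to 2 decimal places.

There are L = 15 links among S = 10 species.
L/S = 15/10 = 1.5000 ≈ 1.50.

L/S = 1.50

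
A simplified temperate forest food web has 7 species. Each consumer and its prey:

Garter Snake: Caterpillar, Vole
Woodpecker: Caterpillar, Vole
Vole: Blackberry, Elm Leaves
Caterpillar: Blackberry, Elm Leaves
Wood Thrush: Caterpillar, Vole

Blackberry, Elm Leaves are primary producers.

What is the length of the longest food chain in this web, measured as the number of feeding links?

One longest chain: Blackberry → Caterpillar → Woodpecker.
It has 3 species and 2 links.

2 links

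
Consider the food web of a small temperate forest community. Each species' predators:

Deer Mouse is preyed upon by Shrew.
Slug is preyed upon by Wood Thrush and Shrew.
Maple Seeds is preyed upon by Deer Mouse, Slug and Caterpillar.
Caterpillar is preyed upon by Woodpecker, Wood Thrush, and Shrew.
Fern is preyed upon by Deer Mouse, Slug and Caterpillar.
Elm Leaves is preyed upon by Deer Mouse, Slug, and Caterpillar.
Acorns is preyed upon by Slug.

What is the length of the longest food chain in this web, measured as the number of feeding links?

2 links

One longest chain: Acorns → Slug → Shrew.
It has 3 species and 2 links.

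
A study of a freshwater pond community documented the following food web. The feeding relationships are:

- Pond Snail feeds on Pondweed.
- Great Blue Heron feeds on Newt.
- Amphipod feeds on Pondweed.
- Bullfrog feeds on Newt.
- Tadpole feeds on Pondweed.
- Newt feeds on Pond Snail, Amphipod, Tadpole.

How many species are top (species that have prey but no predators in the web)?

Top species (has prey, but nothing eats it): Great Blue Heron, Bullfrog.
Count: 2.

2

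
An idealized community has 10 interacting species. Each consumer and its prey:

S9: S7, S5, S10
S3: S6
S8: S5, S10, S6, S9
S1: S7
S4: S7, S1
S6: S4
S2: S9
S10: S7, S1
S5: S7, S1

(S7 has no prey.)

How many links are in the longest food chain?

4 links

One longest chain: S7 → S1 → S4 → S6 → S8.
It has 5 species and 4 links.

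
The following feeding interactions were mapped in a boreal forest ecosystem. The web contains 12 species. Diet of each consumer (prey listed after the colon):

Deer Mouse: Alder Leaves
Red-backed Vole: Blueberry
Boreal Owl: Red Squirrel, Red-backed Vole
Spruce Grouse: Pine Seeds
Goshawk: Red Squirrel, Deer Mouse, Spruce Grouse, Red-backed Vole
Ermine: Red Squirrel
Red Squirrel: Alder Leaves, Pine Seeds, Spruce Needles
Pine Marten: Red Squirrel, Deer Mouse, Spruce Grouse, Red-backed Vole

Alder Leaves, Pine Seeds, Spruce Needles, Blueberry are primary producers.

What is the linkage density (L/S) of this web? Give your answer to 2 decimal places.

There are L = 17 links among S = 12 species.
L/S = 17/12 = 1.4167 ≈ 1.42.

L/S = 1.42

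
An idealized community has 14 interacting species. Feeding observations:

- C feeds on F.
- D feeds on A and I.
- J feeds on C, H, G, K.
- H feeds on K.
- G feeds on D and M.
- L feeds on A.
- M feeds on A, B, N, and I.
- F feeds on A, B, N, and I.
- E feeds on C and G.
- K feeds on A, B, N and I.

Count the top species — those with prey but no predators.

3

Top species (has prey, but nothing eats it): L, E, J.
Count: 3.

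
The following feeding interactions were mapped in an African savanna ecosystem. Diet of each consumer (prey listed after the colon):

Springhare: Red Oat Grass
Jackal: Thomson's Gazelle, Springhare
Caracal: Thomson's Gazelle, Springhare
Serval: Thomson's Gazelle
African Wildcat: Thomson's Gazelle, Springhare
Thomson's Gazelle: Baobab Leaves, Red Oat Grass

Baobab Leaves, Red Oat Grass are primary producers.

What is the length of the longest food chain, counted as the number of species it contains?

3 species

One longest chain: Baobab Leaves → Thomson's Gazelle → Jackal.
It has 3 species and 2 links.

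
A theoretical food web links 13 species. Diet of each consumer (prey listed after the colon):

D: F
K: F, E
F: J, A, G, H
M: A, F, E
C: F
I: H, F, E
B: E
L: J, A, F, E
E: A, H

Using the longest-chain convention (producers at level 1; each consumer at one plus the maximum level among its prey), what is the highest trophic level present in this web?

3

Producers (level 1): J, A, G, H.
J → F → D gives D level 3.
No species has a prey at level 3, so no species reaches level 4.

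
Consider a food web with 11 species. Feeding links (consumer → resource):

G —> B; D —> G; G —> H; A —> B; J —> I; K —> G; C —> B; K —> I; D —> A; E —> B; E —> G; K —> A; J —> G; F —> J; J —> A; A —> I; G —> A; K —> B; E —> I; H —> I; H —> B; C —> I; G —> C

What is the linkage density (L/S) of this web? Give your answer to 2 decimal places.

There are L = 23 links among S = 11 species.
L/S = 23/11 = 2.0909 ≈ 2.09.

L/S = 2.09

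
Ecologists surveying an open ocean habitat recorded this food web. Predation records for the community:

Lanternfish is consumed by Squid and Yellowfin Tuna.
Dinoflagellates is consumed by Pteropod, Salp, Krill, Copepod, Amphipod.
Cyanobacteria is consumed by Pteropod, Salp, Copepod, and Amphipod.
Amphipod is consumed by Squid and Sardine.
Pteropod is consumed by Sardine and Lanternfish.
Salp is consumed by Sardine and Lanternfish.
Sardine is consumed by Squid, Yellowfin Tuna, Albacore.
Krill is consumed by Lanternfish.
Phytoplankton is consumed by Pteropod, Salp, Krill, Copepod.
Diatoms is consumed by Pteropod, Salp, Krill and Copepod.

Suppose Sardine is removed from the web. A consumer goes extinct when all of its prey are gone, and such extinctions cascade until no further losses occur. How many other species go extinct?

1

Remove Sardine.
Round 1: Albacore (all prey gone) → extinct.
No further losses. Total secondary extinctions: 1.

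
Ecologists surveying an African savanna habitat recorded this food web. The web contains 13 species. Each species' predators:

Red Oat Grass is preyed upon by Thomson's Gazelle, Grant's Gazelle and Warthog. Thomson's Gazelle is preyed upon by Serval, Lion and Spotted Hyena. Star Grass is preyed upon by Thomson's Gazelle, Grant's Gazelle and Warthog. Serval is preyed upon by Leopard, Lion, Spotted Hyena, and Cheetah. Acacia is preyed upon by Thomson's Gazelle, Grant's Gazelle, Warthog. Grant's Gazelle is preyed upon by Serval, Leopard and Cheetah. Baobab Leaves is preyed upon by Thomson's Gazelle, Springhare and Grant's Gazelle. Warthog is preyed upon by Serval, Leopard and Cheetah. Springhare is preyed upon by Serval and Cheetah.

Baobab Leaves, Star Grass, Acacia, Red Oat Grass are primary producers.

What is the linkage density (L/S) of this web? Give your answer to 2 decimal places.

L/S = 2.08

There are L = 27 links among S = 13 species.
L/S = 27/13 = 2.0769 ≈ 2.08.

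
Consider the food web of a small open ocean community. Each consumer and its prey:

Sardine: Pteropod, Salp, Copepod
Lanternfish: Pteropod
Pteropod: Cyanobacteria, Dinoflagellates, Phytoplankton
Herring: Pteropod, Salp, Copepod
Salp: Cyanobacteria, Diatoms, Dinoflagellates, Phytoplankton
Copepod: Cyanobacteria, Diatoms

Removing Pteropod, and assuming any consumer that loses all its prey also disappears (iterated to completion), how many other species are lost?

1

Remove Pteropod.
Round 1: Lanternfish (all prey gone) → extinct.
No further losses. Total secondary extinctions: 1.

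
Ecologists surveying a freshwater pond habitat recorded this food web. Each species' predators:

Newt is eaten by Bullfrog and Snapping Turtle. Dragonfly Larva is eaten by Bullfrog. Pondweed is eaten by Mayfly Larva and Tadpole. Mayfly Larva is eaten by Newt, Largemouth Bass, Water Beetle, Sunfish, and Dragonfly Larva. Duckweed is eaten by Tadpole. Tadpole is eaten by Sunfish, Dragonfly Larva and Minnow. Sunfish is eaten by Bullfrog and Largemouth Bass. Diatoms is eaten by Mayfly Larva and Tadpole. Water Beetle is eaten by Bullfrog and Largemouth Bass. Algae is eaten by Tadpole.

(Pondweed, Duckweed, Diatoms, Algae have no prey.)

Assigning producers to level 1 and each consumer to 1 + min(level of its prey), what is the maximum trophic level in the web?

Producers (level 1): Pondweed, Duckweed, Diatoms, Algae.
Following each consumer down to its lowest-level prey: Pondweed → Mayfly Larva → Newt → Snapping Turtle (levels 1 through 4).
All prey of Snapping Turtle (Newt 3) are at level 3 or above, so Snapping Turtle is at level 1 + 3 = 4.
Every consumer has at least one prey at level 3 or below, so none exceeds level 4.

4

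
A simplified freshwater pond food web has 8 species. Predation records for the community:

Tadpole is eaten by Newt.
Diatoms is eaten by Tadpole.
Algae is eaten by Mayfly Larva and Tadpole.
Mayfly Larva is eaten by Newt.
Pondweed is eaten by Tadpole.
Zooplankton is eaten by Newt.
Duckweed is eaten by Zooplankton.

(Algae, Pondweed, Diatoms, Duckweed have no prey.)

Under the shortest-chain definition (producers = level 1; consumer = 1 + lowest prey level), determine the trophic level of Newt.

Trophic level 3

Algae is a producer → level 1.
Mayfly Larva eats Algae → level 2.
Newt eats Mayfly Larva → level 3.
No prey of Newt is below level 2, so 3 is the minimum.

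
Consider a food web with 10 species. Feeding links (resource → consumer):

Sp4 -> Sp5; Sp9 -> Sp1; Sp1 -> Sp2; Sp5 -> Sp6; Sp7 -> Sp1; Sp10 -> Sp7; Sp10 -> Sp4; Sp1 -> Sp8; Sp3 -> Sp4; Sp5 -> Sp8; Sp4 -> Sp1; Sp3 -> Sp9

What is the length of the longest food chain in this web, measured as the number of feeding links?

One longest chain: Sp10 → Sp7 → Sp1 → Sp8.
It has 4 species and 3 links.

3 links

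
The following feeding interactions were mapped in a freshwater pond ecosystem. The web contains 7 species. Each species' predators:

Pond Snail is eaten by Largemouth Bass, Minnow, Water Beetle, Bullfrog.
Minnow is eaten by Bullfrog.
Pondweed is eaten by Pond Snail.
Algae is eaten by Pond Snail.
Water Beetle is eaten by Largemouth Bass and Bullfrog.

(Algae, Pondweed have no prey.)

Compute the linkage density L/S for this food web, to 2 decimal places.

L/S = 1.29

There are L = 9 links among S = 7 species.
L/S = 9/7 = 1.2857 ≈ 1.29.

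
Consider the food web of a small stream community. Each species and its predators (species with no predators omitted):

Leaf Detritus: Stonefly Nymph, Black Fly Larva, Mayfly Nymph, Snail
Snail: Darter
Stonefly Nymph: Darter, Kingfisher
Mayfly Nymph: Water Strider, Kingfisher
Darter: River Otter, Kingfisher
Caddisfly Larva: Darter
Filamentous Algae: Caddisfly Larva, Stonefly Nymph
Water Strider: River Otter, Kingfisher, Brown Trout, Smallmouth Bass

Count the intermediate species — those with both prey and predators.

Intermediate species (has both prey and predators): Caddisfly Larva, Stonefly Nymph, Mayfly Nymph, Snail, Darter, Water Strider.
Count: 6.

6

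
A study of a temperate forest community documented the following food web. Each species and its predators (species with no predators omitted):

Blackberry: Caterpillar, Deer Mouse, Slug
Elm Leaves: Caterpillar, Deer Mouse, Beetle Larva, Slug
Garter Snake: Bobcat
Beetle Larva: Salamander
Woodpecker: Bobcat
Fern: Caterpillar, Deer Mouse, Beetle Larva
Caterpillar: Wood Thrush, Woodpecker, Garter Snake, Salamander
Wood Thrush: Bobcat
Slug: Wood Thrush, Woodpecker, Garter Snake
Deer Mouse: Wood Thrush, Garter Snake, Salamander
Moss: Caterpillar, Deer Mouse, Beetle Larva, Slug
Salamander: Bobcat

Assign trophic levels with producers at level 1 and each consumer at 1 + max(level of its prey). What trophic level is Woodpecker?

Elm Leaves is a producer → level 1.
Caterpillar eats Elm Leaves (level 1); other prey at levels: Blackberry 1, Moss 1, Fern 1 → level 2.
Woodpecker eats Caterpillar (level 2); other prey at levels: Slug 2 → level 3.

Trophic level 3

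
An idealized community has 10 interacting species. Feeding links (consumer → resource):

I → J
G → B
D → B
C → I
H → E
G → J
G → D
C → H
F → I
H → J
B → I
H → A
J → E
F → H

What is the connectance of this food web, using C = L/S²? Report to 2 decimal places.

C = 0.14

The web has S = 10 species and L = 14 feeding links.
C = L / S² = 14 / 100 = 0.1400 ≈ 0.14.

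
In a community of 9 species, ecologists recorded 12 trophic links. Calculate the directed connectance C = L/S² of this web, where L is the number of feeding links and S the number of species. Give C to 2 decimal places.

C = 0.15

The web has S = 9 species and L = 12 feeding links.
C = L / S² = 12 / 81 = 0.1481 ≈ 0.15.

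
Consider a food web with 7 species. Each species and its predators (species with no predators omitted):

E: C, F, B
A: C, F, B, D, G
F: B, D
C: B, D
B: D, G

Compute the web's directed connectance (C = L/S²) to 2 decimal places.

C = 0.29

The web has S = 7 species and L = 14 feeding links.
C = L / S² = 14 / 49 = 0.2857 ≈ 0.29.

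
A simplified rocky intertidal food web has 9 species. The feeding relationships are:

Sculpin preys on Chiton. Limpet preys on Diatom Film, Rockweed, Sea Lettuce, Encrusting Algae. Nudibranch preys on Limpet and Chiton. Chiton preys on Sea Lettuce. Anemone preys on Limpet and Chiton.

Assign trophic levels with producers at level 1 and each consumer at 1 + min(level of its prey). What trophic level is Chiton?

Sea Lettuce is a producer → level 1.
Chiton eats Sea Lettuce → level 2.

Trophic level 2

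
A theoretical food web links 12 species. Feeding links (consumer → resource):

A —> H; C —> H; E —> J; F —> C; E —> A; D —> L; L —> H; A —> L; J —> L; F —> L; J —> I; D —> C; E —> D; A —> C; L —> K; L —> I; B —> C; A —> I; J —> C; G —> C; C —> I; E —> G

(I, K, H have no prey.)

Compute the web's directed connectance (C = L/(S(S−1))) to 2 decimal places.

The web has S = 12 species and L = 22 feeding links.
C = L / (S(S−1)) = 22 / 132 = 0.1667 ≈ 0.17.

C = 0.17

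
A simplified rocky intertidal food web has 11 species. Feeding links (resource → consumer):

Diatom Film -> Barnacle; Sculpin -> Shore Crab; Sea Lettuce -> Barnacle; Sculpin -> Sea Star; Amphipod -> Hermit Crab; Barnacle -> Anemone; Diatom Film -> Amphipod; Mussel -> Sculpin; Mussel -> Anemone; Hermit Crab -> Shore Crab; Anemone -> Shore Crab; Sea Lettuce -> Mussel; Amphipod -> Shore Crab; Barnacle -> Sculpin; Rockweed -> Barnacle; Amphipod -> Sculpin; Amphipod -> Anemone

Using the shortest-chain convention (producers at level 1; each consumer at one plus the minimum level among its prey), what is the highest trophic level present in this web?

4

Producers (level 1): Sea Lettuce, Diatom Film, Rockweed.
Following each consumer down to its lowest-level prey: Diatom Film → Amphipod → Sculpin → Sea Star (levels 1 through 4).
All prey of Sea Star (Sculpin 3) are at level 3 or above, so Sea Star is at level 1 + 3 = 4.
Every consumer has at least one prey at level 3 or below, so none exceeds level 4.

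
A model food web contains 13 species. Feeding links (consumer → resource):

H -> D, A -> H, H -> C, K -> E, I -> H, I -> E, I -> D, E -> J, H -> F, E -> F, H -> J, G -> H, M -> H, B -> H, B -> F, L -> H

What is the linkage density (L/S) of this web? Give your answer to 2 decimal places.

L/S = 1.23

There are L = 16 links among S = 13 species.
L/S = 16/13 = 1.2308 ≈ 1.23.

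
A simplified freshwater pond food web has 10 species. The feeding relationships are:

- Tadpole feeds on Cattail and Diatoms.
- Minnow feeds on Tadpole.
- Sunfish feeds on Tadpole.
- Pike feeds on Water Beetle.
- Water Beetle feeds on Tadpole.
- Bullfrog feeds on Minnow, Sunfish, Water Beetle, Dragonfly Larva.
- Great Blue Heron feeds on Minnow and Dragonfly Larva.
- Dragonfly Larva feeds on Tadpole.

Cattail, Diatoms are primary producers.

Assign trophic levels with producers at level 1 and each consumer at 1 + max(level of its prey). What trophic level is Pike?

Cattail is a producer → level 1.
Tadpole eats Cattail (level 1); other prey at levels: Diatoms 1 → level 2.
Water Beetle eats Tadpole → level 3.
Pike eats Water Beetle → level 4.

Trophic level 4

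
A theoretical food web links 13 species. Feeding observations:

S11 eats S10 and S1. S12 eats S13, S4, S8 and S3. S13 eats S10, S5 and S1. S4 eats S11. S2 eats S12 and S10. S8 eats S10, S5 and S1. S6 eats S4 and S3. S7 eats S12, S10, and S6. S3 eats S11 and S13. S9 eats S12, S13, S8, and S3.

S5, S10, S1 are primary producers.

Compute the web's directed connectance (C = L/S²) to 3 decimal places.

C = 0.154

The web has S = 13 species and L = 26 feeding links.
C = L / S² = 26 / 169 = 0.1538 ≈ 0.154.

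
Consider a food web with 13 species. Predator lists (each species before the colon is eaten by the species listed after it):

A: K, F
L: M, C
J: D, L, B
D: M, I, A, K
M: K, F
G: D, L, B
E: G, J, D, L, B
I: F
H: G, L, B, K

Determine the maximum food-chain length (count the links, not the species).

4 links

One longest chain: H → G → D → A → K.
It has 5 species and 4 links.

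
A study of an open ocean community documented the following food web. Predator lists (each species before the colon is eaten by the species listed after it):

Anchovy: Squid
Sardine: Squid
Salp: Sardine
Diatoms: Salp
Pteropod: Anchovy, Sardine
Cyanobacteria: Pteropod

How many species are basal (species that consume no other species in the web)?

2

Basal species (no prey listed): Diatoms, Cyanobacteria.
Count: 2.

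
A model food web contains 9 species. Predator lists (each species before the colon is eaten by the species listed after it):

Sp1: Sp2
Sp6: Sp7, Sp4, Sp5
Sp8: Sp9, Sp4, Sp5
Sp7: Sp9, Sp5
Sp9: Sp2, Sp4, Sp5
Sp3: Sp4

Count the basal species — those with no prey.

Basal species (no prey listed): Sp6, Sp3, Sp8, Sp1.
Count: 4.

4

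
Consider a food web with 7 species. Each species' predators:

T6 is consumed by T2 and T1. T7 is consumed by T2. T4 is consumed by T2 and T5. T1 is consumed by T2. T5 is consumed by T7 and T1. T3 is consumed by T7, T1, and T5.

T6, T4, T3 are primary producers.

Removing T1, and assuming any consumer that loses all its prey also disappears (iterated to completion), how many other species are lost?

0

Remove T1.
Every predator of it retains at least one other prey: T2 still has T6, T4, T7.
No consumer loses all prey, so no secondary extinctions occur.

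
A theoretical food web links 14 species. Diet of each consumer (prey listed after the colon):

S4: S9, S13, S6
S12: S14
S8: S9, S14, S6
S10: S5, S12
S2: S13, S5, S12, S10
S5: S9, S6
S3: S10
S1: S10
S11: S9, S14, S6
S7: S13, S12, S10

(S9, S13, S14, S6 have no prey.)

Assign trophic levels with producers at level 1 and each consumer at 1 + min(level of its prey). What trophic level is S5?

S9 is a producer → level 1.
S5 eats S9 → level 2.

Trophic level 2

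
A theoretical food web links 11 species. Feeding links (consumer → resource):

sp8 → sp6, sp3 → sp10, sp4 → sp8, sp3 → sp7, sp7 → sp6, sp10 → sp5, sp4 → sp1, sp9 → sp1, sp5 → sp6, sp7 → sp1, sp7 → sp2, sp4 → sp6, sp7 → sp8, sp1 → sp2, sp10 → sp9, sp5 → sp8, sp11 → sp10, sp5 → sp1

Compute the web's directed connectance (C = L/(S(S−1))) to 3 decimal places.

C = 0.164

The web has S = 11 species and L = 18 feeding links.
C = L / (S(S−1)) = 18 / 110 = 0.1636 ≈ 0.164.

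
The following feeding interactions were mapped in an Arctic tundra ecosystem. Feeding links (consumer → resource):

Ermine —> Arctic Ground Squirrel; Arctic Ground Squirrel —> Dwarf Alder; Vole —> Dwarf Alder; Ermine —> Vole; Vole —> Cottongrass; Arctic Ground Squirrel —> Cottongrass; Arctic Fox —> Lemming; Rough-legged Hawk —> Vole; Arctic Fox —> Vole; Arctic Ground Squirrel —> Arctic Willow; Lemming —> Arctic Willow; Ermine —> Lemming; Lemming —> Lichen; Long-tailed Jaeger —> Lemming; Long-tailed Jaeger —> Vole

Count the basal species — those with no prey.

4

Basal species (no prey listed): Dwarf Alder, Lichen, Cottongrass, Arctic Willow.
Count: 4.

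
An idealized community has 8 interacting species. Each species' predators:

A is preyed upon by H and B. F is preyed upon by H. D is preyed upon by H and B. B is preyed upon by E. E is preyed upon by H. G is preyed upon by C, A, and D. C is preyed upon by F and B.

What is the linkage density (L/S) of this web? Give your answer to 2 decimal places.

L/S = 1.50

There are L = 12 links among S = 8 species.
L/S = 12/8 = 1.5000 ≈ 1.50.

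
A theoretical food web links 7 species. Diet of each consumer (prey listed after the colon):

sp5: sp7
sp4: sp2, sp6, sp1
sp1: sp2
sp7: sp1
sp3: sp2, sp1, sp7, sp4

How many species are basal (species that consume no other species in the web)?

Basal species (no prey listed): sp2, sp6.
Count: 2.

2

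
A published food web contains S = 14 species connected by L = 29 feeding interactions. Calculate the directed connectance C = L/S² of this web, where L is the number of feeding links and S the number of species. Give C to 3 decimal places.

C = 0.148

The web has S = 14 species and L = 29 feeding links.
C = L / S² = 29 / 196 = 0.1480 ≈ 0.148.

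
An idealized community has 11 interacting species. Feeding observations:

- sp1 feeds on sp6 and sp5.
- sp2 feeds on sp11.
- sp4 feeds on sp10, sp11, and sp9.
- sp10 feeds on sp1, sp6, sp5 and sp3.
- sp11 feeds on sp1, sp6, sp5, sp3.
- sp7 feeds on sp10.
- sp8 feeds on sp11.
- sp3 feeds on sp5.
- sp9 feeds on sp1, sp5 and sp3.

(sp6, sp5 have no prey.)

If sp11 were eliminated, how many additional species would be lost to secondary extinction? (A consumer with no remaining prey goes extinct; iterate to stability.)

2

Remove sp11.
Round 1: sp2 (all prey gone), sp8 (all prey gone) → extinct.
No further losses. Total secondary extinctions: 2.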